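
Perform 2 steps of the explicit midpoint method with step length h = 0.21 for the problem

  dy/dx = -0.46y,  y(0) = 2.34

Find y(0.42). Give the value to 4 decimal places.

Midpoint: k1 = f(x_n, y_n); k2 = f(x_n + h/2, y_n + (h/2)·k1); y_{n+1} = y_n + h·k2.
x=0.000000, y=2.340000:
  k1 = f(0.000000, 2.340000) = -1.076400
  k2 = f(0.105000, 2.226978) = -1.024410
  y ← 2.340000 + 0.21·(-1.024410) = 2.124874
x=0.210000, y=2.124874:
  k1 = f(0.210000, 2.124874) = -0.977442
  k2 = f(0.315000, 2.022243) = -0.930232
  y ← 2.124874 + 0.21·(-0.930232) = 1.929525
y(0.42) ≈ 1.9295

1.9295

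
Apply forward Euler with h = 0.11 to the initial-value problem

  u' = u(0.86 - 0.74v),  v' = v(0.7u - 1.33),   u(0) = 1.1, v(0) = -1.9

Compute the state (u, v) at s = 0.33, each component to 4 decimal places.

Euler on (u,v): u_{n+1} = u_n + h·u', v_{n+1} = v_n + h·v'.
0.000000: (1.100000, -1.900000); f=(2.492600, 1.064000) → (1.374186, -1.782960)
0.110000: (1.374186, -1.782960); f=(2.994888, 0.656254) → (1.703624, -1.710772)
0.220000: (1.703624, -1.710772); f=(3.621855, 0.235169) → (2.102028, -1.684904)
(u(0.33), v(0.33)) ≈ (2.1020, -1.6849)

2.1020, -1.6849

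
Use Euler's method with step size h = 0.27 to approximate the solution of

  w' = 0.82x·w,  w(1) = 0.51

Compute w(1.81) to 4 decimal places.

Euler: w_{n+1} = w_n + h·f(x_n, w_n).
x=1.000000, w=0.510000: f=0.418200 → w ← 0.510000 + 0.27·0.418200 = 0.622914
x=1.270000, w=0.622914: f=0.648703 → w ← 0.622914 + 0.27·0.648703 = 0.798064
x=1.540000, w=0.798064: f=1.007795 → w ← 0.798064 + 0.27·1.007795 = 1.070168
w(1.81) ≈ 1.0702

1.0702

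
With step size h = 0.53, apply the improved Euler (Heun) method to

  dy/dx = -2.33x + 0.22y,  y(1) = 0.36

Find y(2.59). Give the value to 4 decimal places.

-7.1853

Heun: k1 = f(x_n, y_n); k2 = f(x_n + h, y_n + h·k1); y_{n+1} = y_n + (h/2)·(k1 + k2).
x=1.000000, y=0.360000:
  k1 = f(1.000000, 0.360000) = -2.250800
  k2 = f(1.530000, -0.832924) = -3.748143
  y ← 0.360000 + (0.53/2)·(-2.250800 + (-3.748143)) = -1.229720
x=1.530000, y=-1.229720:
  k1 = f(1.530000, -1.229720) = -3.835438
  k2 = f(2.060000, -3.262502) = -5.517551
  y ← -1.229720 + (0.53/2)·(-3.835438 + (-5.517551)) = -3.708262
x=2.060000, y=-3.708262:
  k1 = f(2.060000, -3.708262) = -5.615618
  k2 = f(2.590000, -6.684539) = -7.505299
  y ← -3.708262 + (0.53/2)·(-5.615618 + (-7.505299)) = -7.185305
y(2.59) ≈ -7.1853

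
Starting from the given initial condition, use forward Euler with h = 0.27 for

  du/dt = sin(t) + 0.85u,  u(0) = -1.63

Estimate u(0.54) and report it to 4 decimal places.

-2.3920

Euler: u_{n+1} = u_n + h·f(t_n, u_n).
t=0.000000, u=-1.630000: f=-1.385500 → u ← -1.630000 + 0.27·(-1.385500) = -2.004085
t=0.270000, u=-2.004085: f=-1.436741 → u ← -2.004085 + 0.27·(-1.436741) = -2.392005
u(0.54) ≈ -2.3920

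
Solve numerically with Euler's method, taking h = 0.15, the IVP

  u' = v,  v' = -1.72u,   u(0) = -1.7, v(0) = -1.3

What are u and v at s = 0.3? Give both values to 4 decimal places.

-2.0242, -0.3725

Euler on (u,v): u_{n+1} = u_n + h·u', v_{n+1} = v_n + h·v'.
0.000000: (-1.700000, -1.300000); f=(-1.300000, 2.924000) → (-1.895000, -0.861400)
0.150000: (-1.895000, -0.861400); f=(-0.861400, 3.259400) → (-2.024210, -0.372490)
(u(0.3), v(0.3)) ≈ (-2.0242, -0.3725)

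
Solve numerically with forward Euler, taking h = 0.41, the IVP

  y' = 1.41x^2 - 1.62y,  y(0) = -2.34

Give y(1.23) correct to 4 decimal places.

Euler: y_{n+1} = y_n + h·f(x_n, y_n).
x=0.000000, y=-2.340000: f=3.790800 → y ← -2.340000 + 0.41·3.790800 = -0.785772
x=0.410000, y=-0.785772: f=1.509972 → y ← -0.785772 + 0.41·1.509972 = -0.166684
x=0.820000, y=-0.166684: f=1.218111 → y ← -0.166684 + 0.41·1.218111 = 0.332742
y(1.23) ≈ 0.3327

0.3327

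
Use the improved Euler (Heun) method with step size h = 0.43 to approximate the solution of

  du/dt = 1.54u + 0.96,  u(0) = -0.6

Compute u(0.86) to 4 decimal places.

Heun: k1 = f(t_n, u_n); k2 = f(t_n + h, u_n + h·k1); u_{n+1} = u_n + (h/2)·(k1 + k2).
t=0.000000, u=-0.600000:
  k1 = f(0.000000, -0.600000) = 0.036000
  k2 = f(0.430000, -0.584520) = 0.059839
  u ← -0.600000 + (0.43/2)·(0.036000 + 0.059839) = -0.579395
t=0.430000, u=-0.579395:
  k1 = f(0.430000, -0.579395) = 0.067732
  k2 = f(0.860000, -0.550270) = 0.112585
  u ← -0.579395 + (0.43/2)·(0.067732 + 0.112585) = -0.540626
u(0.86) ≈ -0.5406

-0.5406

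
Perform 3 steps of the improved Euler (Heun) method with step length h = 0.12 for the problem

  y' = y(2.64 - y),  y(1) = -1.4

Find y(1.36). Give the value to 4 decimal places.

-11.6677

Heun: k1 = f(x_n, y_n); k2 = f(x_n + h, y_n + h·k1); y_{n+1} = y_n + (h/2)·(k1 + k2).
x=1.000000, y=-1.400000:
  k1 = f(1.000000, -1.400000) = -5.656000
  k2 = f(1.120000, -2.078720) = -9.808898
  y ← -1.400000 + (0.12/2)·(-5.656000 + (-9.808898)) = -2.327894
x=1.120000, y=-2.327894:
  k1 = f(1.120000, -2.327894) = -11.564730
  k2 = f(1.240000, -3.715661) = -23.615486
  y ← -2.327894 + (0.12/2)·(-11.564730 + (-23.615486)) = -4.438707
x=1.240000, y=-4.438707:
  k1 = f(1.240000, -4.438707) = -31.420304
  k2 = f(1.360000, -8.209143) = -89.062171
  y ← -4.438707 + (0.12/2)·(-31.420304 + (-89.062171)) = -11.667655
y(1.36) ≈ -11.6677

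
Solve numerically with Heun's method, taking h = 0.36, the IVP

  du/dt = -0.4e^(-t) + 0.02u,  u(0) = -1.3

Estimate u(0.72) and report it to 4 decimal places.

-1.5281

Heun: k1 = f(t_n, u_n); k2 = f(t_n + h, u_n + h·k1); u_{n+1} = u_n + (h/2)·(k1 + k2).
t=0.000000, u=-1.300000:
  k1 = f(0.000000, -1.300000) = -0.426000
  k2 = f(0.360000, -1.453360) = -0.308138
  u ← -1.300000 + (0.36/2)·(-0.426000 + (-0.308138)) = -1.432145
t=0.360000, u=-1.432145:
  k1 = f(0.360000, -1.432145) = -0.307713
  k2 = f(0.720000, -1.542922) = -0.225559
  u ← -1.432145 + (0.36/2)·(-0.307713 + (-0.225559)) = -1.528134
u(0.72) ≈ -1.5281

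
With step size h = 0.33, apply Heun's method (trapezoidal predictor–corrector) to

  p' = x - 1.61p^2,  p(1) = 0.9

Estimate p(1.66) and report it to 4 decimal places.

0.9586

Heun: k1 = f(x_n, p_n); k2 = f(x_n + h, p_n + h·k1); p_{n+1} = p_n + (h/2)·(k1 + k2).
x=1.000000, p=0.900000:
  k1 = f(1.000000, 0.900000) = -0.304100
  k2 = f(1.330000, 0.799647) = 0.300509
  p ← 0.900000 + (0.33/2)·(-0.304100 + 0.300509) = 0.899408
x=1.330000, p=0.899408:
  k1 = f(1.330000, 0.899408) = 0.027616
  k2 = f(1.660000, 0.908521) = 0.331089
  p ← 0.899408 + (0.33/2)·(0.027616 + 0.331089) = 0.958594
p(1.66) ≈ 0.9586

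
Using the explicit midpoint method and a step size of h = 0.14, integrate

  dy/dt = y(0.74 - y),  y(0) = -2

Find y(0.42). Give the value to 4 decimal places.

-15.1338

Midpoint: k1 = f(t_n, y_n); k2 = f(t_n + h/2, y_n + (h/2)·k1); y_{n+1} = y_n + h·k2.
t=0.000000, y=-2.000000:
  k1 = f(0.000000, -2.000000) = -5.480000
  k2 = f(0.070000, -2.383600) = -7.445413
  y ← -2.000000 + 0.14·(-7.445413) = -3.042358
t=0.140000, y=-3.042358:
  k1 = f(0.140000, -3.042358) = -11.507286
  k2 = f(0.210000, -3.847868) = -17.653509
  y ← -3.042358 + 0.14·(-17.653509) = -5.513849
t=0.280000, y=-5.513849:
  k1 = f(0.280000, -5.513849) = -34.482780
  k2 = f(0.350000, -7.927644) = -68.713990
  y ← -5.513849 + 0.14·(-68.713990) = -15.133808
y(0.42) ≈ -15.1338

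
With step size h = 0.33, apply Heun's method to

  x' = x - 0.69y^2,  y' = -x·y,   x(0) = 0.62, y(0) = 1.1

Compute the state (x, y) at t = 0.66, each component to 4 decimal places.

Heun on (x,y): k1 = f(t_n, state_n); k2 = f(t_n + h, state_n + h·k1); state_{n+1} = state_n + (h/2)·(k1 + k2).
0.000000: (0.620000, 1.100000)
  k1 = (-0.214900, -0.682000)
  predictor → (0.549083, 0.874940)
  k2 = (0.020874, -0.480415)
  → (0.587986, 0.908202)
0.330000: (0.587986, 0.908202)
  k1 = (0.018853, -0.534010)
  predictor → (0.594207, 0.731978)
  k2 = (0.224510, -0.434947)
  → (0.628141, 0.748324)
(x(0.66), y(0.66)) ≈ (0.6281, 0.7483)

0.6281, 0.7483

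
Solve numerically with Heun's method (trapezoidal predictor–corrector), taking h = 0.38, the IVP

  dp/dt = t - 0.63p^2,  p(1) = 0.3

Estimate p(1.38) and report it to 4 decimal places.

Heun: k1 = f(t_n, p_n); k2 = f(t_n + h, p_n + h·k1); p_{n+1} = p_n + (h/2)·(k1 + k2).
t=1.000000, p=0.300000:
  k1 = f(1.000000, 0.300000) = 0.943300
  k2 = f(1.380000, 0.658454) = 1.106856
  p ← 0.300000 + (0.38/2)·(0.943300 + 1.106856) = 0.689530
p(1.38) ≈ 0.6895

0.6895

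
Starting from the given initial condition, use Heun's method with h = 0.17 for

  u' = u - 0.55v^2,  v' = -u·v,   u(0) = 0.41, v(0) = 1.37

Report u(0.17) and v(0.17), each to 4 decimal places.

Heun on (u,v): k1 = f(t_n, state_n); k2 = f(t_n + h, state_n + h·k1); state_{n+1} = state_n + (h/2)·(k1 + k2).
0.000000: (0.410000, 1.370000)
  k1 = (-0.622295, -0.561700)
  predictor → (0.304210, 1.274511)
  k2 = (-0.589198, -0.387719)
  → (0.307023, 1.289299)
(u(0.17), v(0.17)) ≈ (0.3070, 1.2893)

0.3070, 1.2893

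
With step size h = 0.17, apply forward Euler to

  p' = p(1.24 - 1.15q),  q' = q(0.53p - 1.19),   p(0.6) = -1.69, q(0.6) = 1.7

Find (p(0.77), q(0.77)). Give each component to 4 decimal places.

-1.4846, 1.0972

Euler on (p,q): p_{n+1} = p_n + h·p', q_{n+1} = q_n + h·q'.
0.600000: (-1.690000, 1.700000); f=(1.208350, -3.545690) → (-1.484580, 1.097233)
(p(0.77), q(0.77)) ≈ (-1.4846, 1.0972)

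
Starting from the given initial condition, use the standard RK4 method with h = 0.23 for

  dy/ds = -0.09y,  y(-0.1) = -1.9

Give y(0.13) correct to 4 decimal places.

RK4: k1 = f(s_n, y_n); k2 = f(s_n + h/2, y_n + (h/2)·k1); k3 = f(s_n + h/2, y_n + (h/2)·k2); k4 = f(s_n + h, y_n + h·k3); y_{n+1} = y_n + (h/6)·(k1 + 2k2 + 2k3 + k4).
s=-0.100000, y=-1.900000:
  k1 = f(-0.100000, -1.900000) = 0.171000
  k2 = f(0.015000, -1.880335) = 0.169230
  k3 = f(0.015000, -1.880539) = 0.169248
  k4 = f(0.130000, -1.861073) = 0.167497
  y ← -1.900000 + (0.23/6)·(k1 + 2k2 + 2k3 + k4) = -1.861074
y(0.13) ≈ -1.8611

-1.8611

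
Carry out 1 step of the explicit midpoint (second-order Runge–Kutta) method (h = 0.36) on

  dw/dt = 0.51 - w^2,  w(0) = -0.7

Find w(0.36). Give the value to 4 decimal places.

-0.6910

Midpoint: k1 = f(t_n, w_n); k2 = f(t_n + h/2, w_n + (h/2)·k1); w_{n+1} = w_n + h·k2.
t=0.000000, w=-0.700000:
  k1 = f(0.000000, -0.700000) = 0.020000
  k2 = f(0.180000, -0.696400) = 0.025027
  w ← -0.700000 + 0.36·0.025027 = -0.690990
w(0.36) ≈ -0.6910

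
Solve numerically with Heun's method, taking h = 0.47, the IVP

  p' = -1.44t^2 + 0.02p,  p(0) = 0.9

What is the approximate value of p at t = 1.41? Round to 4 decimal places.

Heun: k1 = f(t_n, p_n); k2 = f(t_n + h, p_n + h·k1); p_{n+1} = p_n + (h/2)·(k1 + k2).
t=0.000000, p=0.900000:
  k1 = f(0.000000, 0.900000) = 0.018000
  k2 = f(0.470000, 0.908460) = -0.299927
  p ← 0.900000 + (0.47/2)·(0.018000 + (-0.299927)) = 0.833747
t=0.470000, p=0.833747:
  k1 = f(0.470000, 0.833747) = -0.301421
  k2 = f(0.940000, 0.692079) = -1.258542
  p ← 0.833747 + (0.47/2)·(-0.301421 + (-1.258542)) = 0.467156
t=0.940000, p=0.467156:
  k1 = f(0.940000, 0.467156) = -1.263041
  k2 = f(1.410000, -0.126473) = -2.865393
  p ← 0.467156 + (0.47/2)·(-1.263041 + (-2.865393)) = -0.503026
p(1.41) ≈ -0.5030

-0.5030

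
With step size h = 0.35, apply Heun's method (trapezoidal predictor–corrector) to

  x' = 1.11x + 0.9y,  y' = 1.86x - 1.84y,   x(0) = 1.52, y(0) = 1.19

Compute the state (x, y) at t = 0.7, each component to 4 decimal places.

4.6970, 2.6401

Heun on (x,y): k1 = f(t_n, state_n); k2 = f(t_n + h, state_n + h·k1); state_{n+1} = state_n + (h/2)·(k1 + k2).
0.000000: (1.520000, 1.190000)
  k1 = (2.758200, 0.637600)
  predictor → (2.485370, 1.413160)
  k2 = (4.030605, 2.022574)
  → (2.708041, 1.655530)
0.350000: (2.708041, 1.655530)
  k1 = (4.495903, 1.990780)
  predictor → (4.281607, 2.352303)
  k2 = (6.869657, 3.635550)
  → (4.697014, 2.640138)
(x(0.7), y(0.7)) ≈ (4.6970, 2.6401)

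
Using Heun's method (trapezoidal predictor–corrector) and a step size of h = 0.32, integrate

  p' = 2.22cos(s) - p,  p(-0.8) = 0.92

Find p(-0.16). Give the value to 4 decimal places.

Heun: k1 = f(s_n, p_n); k2 = f(s_n + h, p_n + h·k1); p_{n+1} = p_n + (h/2)·(k1 + k2).
s=-0.800000, p=0.920000:
  k1 = f(-0.800000, 0.920000) = 0.626689
  k2 = f(-0.480000, 1.120540) = 0.848588
  p ← 0.920000 + (0.32/2)·(0.626689 + 0.848588) = 1.156044
s=-0.480000, p=1.156044:
  k1 = f(-0.480000, 1.156044) = 0.813084
  k2 = f(-0.160000, 1.416231) = 0.775413
  p ← 1.156044 + (0.32/2)·(0.813084 + 0.775413) = 1.410204
p(-0.16) ≈ 1.4102

1.4102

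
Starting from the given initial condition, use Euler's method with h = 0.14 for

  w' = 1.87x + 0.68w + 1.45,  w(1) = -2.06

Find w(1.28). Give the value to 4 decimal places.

-1.4604

Euler: w_{n+1} = w_n + h·f(x_n, w_n).
x=1.000000, w=-2.060000: f=1.919200 → w ← -2.060000 + 0.14·1.919200 = -1.791312
x=1.140000, w=-1.791312: f=2.363708 → w ← -1.791312 + 0.14·2.363708 = -1.460393
w(1.28) ≈ -1.4604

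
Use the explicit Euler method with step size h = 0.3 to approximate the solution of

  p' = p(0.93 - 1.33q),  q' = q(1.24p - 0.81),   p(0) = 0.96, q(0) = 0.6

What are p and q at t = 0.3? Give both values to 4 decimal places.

0.9980, 0.6685

Euler on (p,q): p_{n+1} = p_n + h·p', q_{n+1} = q_n + h·q'.
0.000000: (0.960000, 0.600000); f=(0.126720, 0.228240) → (0.998016, 0.668472)
(p(0.3), q(0.3)) ≈ (0.9980, 0.6685)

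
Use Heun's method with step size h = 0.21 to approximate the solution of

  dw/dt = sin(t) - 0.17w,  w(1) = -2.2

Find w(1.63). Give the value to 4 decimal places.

Heun: k1 = f(t_n, w_n); k2 = f(t_n + h, w_n + h·k1); w_{n+1} = w_n + (h/2)·(k1 + k2).
t=1.000000, w=-2.200000:
  k1 = f(1.000000, -2.200000) = 1.215471
  k2 = f(1.210000, -1.944751) = 1.266224
  w ← -2.200000 + (0.21/2)·(1.215471 + 1.266224) = -1.939422
t=1.210000, w=-1.939422:
  k1 = f(1.210000, -1.939422) = 1.265318
  k2 = f(1.420000, -1.673705) = 1.273182
  w ← -1.939422 + (0.21/2)·(1.265318 + 1.273182) = -1.672880
t=1.420000, w=-1.672880:
  k1 = f(1.420000, -1.672880) = 1.273041
  k2 = f(1.630000, -1.405541) = 1.237190
  w ← -1.672880 + (0.21/2)·(1.273041 + 1.237190) = -1.409305
w(1.63) ≈ -1.4093

-1.4093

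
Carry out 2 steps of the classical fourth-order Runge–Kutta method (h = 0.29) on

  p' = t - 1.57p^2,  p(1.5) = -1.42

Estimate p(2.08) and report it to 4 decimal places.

RK4: k1 = f(t_n, p_n); k2 = f(t_n + h/2, p_n + (h/2)·k1); k3 = f(t_n + h/2, p_n + (h/2)·k2); k4 = f(t_n + h, p_n + h·k3); p_{n+1} = p_n + (h/6)·(k1 + 2k2 + 2k3 + k4).
t=1.500000, p=-1.420000:
  k1 = f(1.500000, -1.420000) = -1.665748
  k2 = f(1.645000, -1.661533) = -2.689289
  k3 = f(1.645000, -1.809947) = -3.498175
  k4 = f(1.790000, -2.434471) = -7.514837
  p ← -1.420000 + (0.29/6)·(k1 + 2k2 + 2k3 + k4) = -2.461850
t=1.790000, p=-2.461850:
  k1 = f(1.790000, -2.461850) = -7.725306
  k2 = f(1.935000, -3.582019) = -18.209452
  k3 = f(1.935000, -5.102220) = -38.936263
  k4 = f(2.080000, -13.753366) = -294.893467
  p ← -2.461850 + (0.29/6)·(k1 + 2k2 + 2k3 + k4) = -22.612510
p(2.08) ≈ -22.6125

-22.6125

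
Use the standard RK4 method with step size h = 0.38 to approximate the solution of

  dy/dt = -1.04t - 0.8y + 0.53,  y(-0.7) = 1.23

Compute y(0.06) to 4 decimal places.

1.1383

RK4: k1 = f(t_n, y_n); k2 = f(t_n + h/2, y_n + (h/2)·k1); k3 = f(t_n + h/2, y_n + (h/2)·k2); k4 = f(t_n + h, y_n + h·k3); y_{n+1} = y_n + (h/6)·(k1 + 2k2 + 2k3 + k4).
t=-0.700000, y=1.230000:
  k1 = f(-0.700000, 1.230000) = 0.274000
  k2 = f(-0.510000, 1.282060) = 0.034752
  k3 = f(-0.510000, 1.236603) = 0.071118
  k4 = f(-0.320000, 1.257025) = -0.142820
  y ← 1.230000 + (0.38/6)·(k1 + 2k2 + 2k3 + k4) = 1.251718
t=-0.320000, y=1.251718:
  k1 = f(-0.320000, 1.251718) = -0.138575
  k2 = f(-0.130000, 1.225389) = -0.315111
  k3 = f(-0.130000, 1.191847) = -0.288278
  k4 = f(0.060000, 1.142173) = -0.446138
  y ← 1.251718 + (0.38/6)·(k1 + 2k2 + 2k3 + k4) = 1.138257
y(0.06) ≈ 1.1383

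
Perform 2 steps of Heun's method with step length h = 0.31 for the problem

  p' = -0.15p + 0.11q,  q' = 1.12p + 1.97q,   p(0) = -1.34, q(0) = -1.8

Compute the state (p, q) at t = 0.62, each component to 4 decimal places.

Heun on (p,q): k1 = f(t_n, state_n); k2 = f(t_n + h, state_n + h·k1); state_{n+1} = state_n + (h/2)·(k1 + k2).
0.000000: (-1.340000, -1.800000)
  k1 = (0.003000, -5.046800)
  predictor → (-1.339070, -3.364508)
  k2 = (-0.169235, -8.127839)
  → (-1.365766, -3.842069)
0.310000: (-1.365766, -3.842069)
  k1 = (-0.217763, -9.098535)
  predictor → (-1.433273, -6.662615)
  k2 = (-0.517897, -14.730617)
  → (-1.479794, -7.535588)
(p(0.62), q(0.62)) ≈ (-1.4798, -7.5356)

-1.4798, -7.5356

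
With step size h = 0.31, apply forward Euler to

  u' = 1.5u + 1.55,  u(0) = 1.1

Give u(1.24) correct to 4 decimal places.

8.7934

Euler: u_{n+1} = u_n + h·f(t_n, u_n).
t=0.000000, u=1.100000: f=3.200000 → u ← 1.100000 + 0.31·3.200000 = 2.092000
t=0.310000, u=2.092000: f=4.688000 → u ← 2.092000 + 0.31·4.688000 = 3.545280
t=0.620000, u=3.545280: f=6.867920 → u ← 3.545280 + 0.31·6.867920 = 5.674335
t=0.930000, u=5.674335: f=10.061503 → u ← 5.674335 + 0.31·10.061503 = 8.793401
u(1.24) ≈ 8.7934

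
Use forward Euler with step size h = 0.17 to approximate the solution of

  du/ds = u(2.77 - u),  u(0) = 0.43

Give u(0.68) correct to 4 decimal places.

Euler: u_{n+1} = u_n + h·f(s_n, u_n).
s=0.000000, u=0.430000: f=1.006200 → u ← 0.430000 + 0.17·1.006200 = 0.601054
s=0.170000, u=0.601054: f=1.303654 → u ← 0.601054 + 0.17·1.303654 = 0.822675
s=0.340000, u=0.822675: f=1.602016 → u ← 0.822675 + 0.17·1.602016 = 1.095018
s=0.510000, u=1.095018: f=1.834135 → u ← 1.095018 + 0.17·1.834135 = 1.406821
u(0.68) ≈ 1.4068

1.4068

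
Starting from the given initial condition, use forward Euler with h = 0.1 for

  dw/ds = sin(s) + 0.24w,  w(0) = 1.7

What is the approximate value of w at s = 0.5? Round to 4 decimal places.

2.0148

Euler: w_{n+1} = w_n + h·f(s_n, w_n).
s=0.000000, w=1.700000: f=0.408000 → w ← 1.700000 + 0.1·0.408000 = 1.740800
s=0.100000, w=1.740800: f=0.517625 → w ← 1.740800 + 0.1·0.517625 = 1.792563
s=0.200000, w=1.792563: f=0.628884 → w ← 1.792563 + 0.1·0.628884 = 1.855451
s=0.300000, w=1.855451: f=0.740828 → w ← 1.855451 + 0.1·0.740828 = 1.929534
s=0.400000, w=1.929534: f=0.852506 → w ← 1.929534 + 0.1·0.852506 = 2.014784
w(0.5) ≈ 2.0148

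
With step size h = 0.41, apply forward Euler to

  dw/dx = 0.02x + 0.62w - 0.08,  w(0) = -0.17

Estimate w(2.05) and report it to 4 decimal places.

Euler: w_{n+1} = w_n + h·f(x_n, w_n).
x=0.000000, w=-0.170000: f=-0.185400 → w ← -0.170000 + 0.41·(-0.185400) = -0.246014
x=0.410000, w=-0.246014: f=-0.224329 → w ← -0.246014 + 0.41·(-0.224329) = -0.337989
x=0.820000, w=-0.337989: f=-0.273153 → w ← -0.337989 + 0.41·(-0.273153) = -0.449982
x=1.230000, w=-0.449982: f=-0.334389 → w ← -0.449982 + 0.41·(-0.334389) = -0.587081
x=1.640000, w=-0.587081: f=-0.411190 → w ← -0.587081 + 0.41·(-0.411190) = -0.755669
w(2.05) ≈ -0.7557

-0.7557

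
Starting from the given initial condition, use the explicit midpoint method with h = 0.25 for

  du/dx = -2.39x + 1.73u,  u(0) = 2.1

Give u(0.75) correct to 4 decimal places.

6.4597

Midpoint: k1 = f(x_n, u_n); k2 = f(x_n + h/2, u_n + (h/2)·k1); u_{n+1} = u_n + h·k2.
x=0.000000, u=2.100000:
  k1 = f(0.000000, 2.100000) = 3.633000
  k2 = f(0.125000, 2.554125) = 4.119886
  u ← 2.100000 + 0.25·4.119886 = 3.129972
x=0.250000, u=3.129972:
  k1 = f(0.250000, 3.129972) = 4.817351
  k2 = f(0.375000, 3.732140) = 5.560353
  u ← 3.129972 + 0.25·5.560353 = 4.520060
x=0.500000, u=4.520060:
  k1 = f(0.500000, 4.520060) = 6.624703
  k2 = f(0.625000, 5.348148) = 7.758546
  u ← 4.520060 + 0.25·7.758546 = 6.459696
u(0.75) ≈ 6.4597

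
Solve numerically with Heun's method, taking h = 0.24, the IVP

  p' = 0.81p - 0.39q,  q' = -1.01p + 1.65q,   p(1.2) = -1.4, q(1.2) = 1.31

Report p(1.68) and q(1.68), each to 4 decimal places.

-2.5834, 4.1330

Heun on (p,q): k1 = f(x_n, state_n); k2 = f(x_n + h, state_n + h·k1); state_{n+1} = state_n + (h/2)·(k1 + k2).
1.200000: (-1.400000, 1.310000)
  k1 = (-1.644900, 3.575500)
  predictor → (-1.794776, 2.168120)
  k2 = (-2.299335, 5.390122)
  → (-1.873308, 2.385875)
1.440000: (-1.873308, 2.385875)
  k1 = (-2.447871, 5.828734)
  predictor → (-2.460797, 3.784771)
  k2 = (-3.469306, 8.730277)
  → (-2.583370, 4.132956)
(p(1.68), q(1.68)) ≈ (-2.5834, 4.1330)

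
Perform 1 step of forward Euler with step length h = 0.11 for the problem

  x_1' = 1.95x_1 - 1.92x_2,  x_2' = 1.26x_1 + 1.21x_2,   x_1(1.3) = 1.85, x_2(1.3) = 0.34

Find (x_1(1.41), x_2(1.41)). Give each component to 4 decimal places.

2.1750, 0.6417

Euler on (x_1,x_2): x_1_{n+1} = x_1_n + h·x_1', x_2_{n+1} = x_2_n + h·x_2'.
1.300000: (1.850000, 0.340000); f=(2.954700, 2.742400) → (2.175017, 0.641664)
(x_1(1.41), x_2(1.41)) ≈ (2.1750, 0.6417)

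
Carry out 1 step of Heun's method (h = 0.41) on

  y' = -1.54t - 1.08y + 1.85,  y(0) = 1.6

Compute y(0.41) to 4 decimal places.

Heun: k1 = f(t_n, y_n); k2 = f(t_n + h, y_n + h·k1); y_{n+1} = y_n + (h/2)·(k1 + k2).
t=0.000000, y=1.600000:
  k1 = f(0.000000, 1.600000) = 0.122000
  k2 = f(0.410000, 1.650020) = -0.563422
  y ← 1.600000 + (0.41/2)·(0.122000 + (-0.563422)) = 1.509509
y(0.41) ≈ 1.5095

1.5095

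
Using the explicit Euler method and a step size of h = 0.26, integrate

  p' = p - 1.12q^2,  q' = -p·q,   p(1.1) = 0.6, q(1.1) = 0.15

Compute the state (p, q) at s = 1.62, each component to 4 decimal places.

0.9396, 0.1019

Euler on (p,q): p_{n+1} = p_n + h·p', q_{n+1} = q_n + h·q'.
1.100000: (0.600000, 0.150000); f=(0.574800, -0.090000) → (0.749448, 0.126600)
1.360000: (0.749448, 0.126600); f=(0.731497, -0.094880) → (0.939637, 0.101931)
(p(1.62), q(1.62)) ≈ (0.9396, 0.1019)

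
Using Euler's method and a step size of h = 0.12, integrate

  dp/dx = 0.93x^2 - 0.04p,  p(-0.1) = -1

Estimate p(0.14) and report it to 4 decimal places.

-0.9893

Euler: p_{n+1} = p_n + h·f(x_n, p_n).
x=-0.100000, p=-1.000000: f=0.049300 → p ← -1.000000 + 0.12·0.049300 = -0.994084
x=0.020000, p=-0.994084: f=0.040135 → p ← -0.994084 + 0.12·0.040135 = -0.989268
p(0.14) ≈ -0.9893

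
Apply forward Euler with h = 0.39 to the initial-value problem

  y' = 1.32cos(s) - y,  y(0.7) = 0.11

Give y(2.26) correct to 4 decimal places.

0.0699

Euler: y_{n+1} = y_n + h·f(s_n, y_n).
s=0.700000, y=0.110000: f=0.899592 → y ← 0.110000 + 0.39·0.899592 = 0.460841
s=1.090000, y=0.460841: f=0.149640 → y ← 0.460841 + 0.39·0.149640 = 0.519200
s=1.480000, y=0.519200: f=-0.399514 → y ← 0.519200 + 0.39·(-0.399514) = 0.363390
s=1.870000, y=0.363390: f=-0.752472 → y ← 0.363390 + 0.39·(-0.752472) = 0.069926
y(2.26) ≈ 0.0699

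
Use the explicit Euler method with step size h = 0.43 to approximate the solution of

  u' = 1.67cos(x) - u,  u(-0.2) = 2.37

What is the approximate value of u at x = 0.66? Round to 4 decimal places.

Euler: u_{n+1} = u_n + h·f(x_n, u_n).
x=-0.200000, u=2.370000: f=-0.733289 → u ← 2.370000 + 0.43·(-0.733289) = 2.054686
x=0.230000, u=2.054686: f=-0.428663 → u ← 2.054686 + 0.43·(-0.428663) = 1.870361
u(0.66) ≈ 1.8704

1.8704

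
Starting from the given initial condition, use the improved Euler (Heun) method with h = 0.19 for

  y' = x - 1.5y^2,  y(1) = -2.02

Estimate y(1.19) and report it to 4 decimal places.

Heun: k1 = f(x_n, y_n); k2 = f(x_n + h, y_n + h·k1); y_{n+1} = y_n + (h/2)·(k1 + k2).
x=1.000000, y=-2.020000:
  k1 = f(1.000000, -2.020000) = -5.120600
  k2 = f(1.190000, -2.992914) = -12.246301
  y ← -2.020000 + (0.19/2)·(-5.120600 + (-12.246301)) = -3.669856
y(1.19) ≈ -3.6699

-3.6699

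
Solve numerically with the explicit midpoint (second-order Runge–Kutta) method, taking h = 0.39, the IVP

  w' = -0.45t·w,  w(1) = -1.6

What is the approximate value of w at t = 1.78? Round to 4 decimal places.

Midpoint: k1 = f(t_n, w_n); k2 = f(t_n + h/2, w_n + (h/2)·k1); w_{n+1} = w_n + h·k2.
t=1.000000, w=-1.600000:
  k1 = f(1.000000, -1.600000) = 0.720000
  k2 = f(1.195000, -1.459600) = 0.784900
  w ← -1.600000 + 0.39·0.784900 = -1.293889
t=1.390000, w=-1.293889:
  k1 = f(1.390000, -1.293889) = 0.809328
  k2 = f(1.585000, -1.136070) = 0.810302
  w ← -1.293889 + 0.39·0.810302 = -0.977871
w(1.78) ≈ -0.9779

-0.9779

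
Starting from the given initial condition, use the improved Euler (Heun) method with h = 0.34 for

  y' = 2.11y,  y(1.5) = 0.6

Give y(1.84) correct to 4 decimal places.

1.1848

Heun: k1 = f(x_n, y_n); k2 = f(x_n + h, y_n + h·k1); y_{n+1} = y_n + (h/2)·(k1 + k2).
x=1.500000, y=0.600000:
  k1 = f(1.500000, 0.600000) = 1.266000
  k2 = f(1.840000, 1.030440) = 2.174228
  y ← 0.600000 + (0.34/2)·(1.266000 + 2.174228) = 1.184839
y(1.84) ≈ 1.1848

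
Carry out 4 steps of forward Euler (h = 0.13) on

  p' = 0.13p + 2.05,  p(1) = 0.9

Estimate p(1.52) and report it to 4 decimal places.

Euler: p_{n+1} = p_n + h·f(x_n, p_n).
x=1.000000, p=0.900000: f=2.167000 → p ← 0.900000 + 0.13·2.167000 = 1.181710
x=1.130000, p=1.181710: f=2.203622 → p ← 1.181710 + 0.13·2.203622 = 1.468181
x=1.260000, p=1.468181: f=2.240864 → p ← 1.468181 + 0.13·2.240864 = 1.759493
x=1.390000, p=1.759493: f=2.278734 → p ← 1.759493 + 0.13·2.278734 = 2.055729
p(1.52) ≈ 2.0557

2.0557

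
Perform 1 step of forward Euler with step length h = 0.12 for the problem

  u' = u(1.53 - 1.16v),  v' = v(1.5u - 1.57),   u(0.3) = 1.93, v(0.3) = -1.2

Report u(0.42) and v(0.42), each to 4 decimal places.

Euler on (u,v): u_{n+1} = u_n + h·u', v_{n+1} = v_n + h·v'.
0.300000: (1.930000, -1.200000); f=(5.639460, -1.590000) → (2.606735, -1.390800)
(u(0.42), v(0.42)) ≈ (2.6067, -1.3908)

2.6067, -1.3908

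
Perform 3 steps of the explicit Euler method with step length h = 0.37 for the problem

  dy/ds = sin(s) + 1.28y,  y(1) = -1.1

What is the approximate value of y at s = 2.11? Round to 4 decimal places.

-1.9448

Euler: y_{n+1} = y_n + h·f(s_n, y_n).
s=1.000000, y=-1.100000: f=-0.566529 → y ← -1.100000 + 0.37·(-0.566529) = -1.309616
s=1.370000, y=-1.309616: f=-0.696400 → y ← -1.309616 + 0.37·(-0.696400) = -1.567284
s=1.740000, y=-1.567284: f=-1.020404 → y ← -1.567284 + 0.37·(-1.020404) = -1.944833
y(2.11) ≈ -1.9448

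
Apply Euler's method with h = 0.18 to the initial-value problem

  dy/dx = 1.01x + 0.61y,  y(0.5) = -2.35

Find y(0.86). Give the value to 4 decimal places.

-2.6699

Euler: y_{n+1} = y_n + h·f(x_n, y_n).
x=0.500000, y=-2.350000: f=-0.928500 → y ← -2.350000 + 0.18·(-0.928500) = -2.517130
x=0.680000, y=-2.517130: f=-0.848649 → y ← -2.517130 + 0.18·(-0.848649) = -2.669887
y(0.86) ≈ -2.6699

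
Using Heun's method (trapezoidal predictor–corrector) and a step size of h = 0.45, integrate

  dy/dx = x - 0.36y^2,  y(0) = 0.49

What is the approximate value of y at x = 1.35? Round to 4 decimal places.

Heun: k1 = f(x_n, y_n); k2 = f(x_n + h, y_n + h·k1); y_{n+1} = y_n + (h/2)·(k1 + k2).
x=0.000000, y=0.490000:
  k1 = f(0.000000, 0.490000) = -0.086436
  k2 = f(0.450000, 0.451104) = 0.376742
  y ← 0.490000 + (0.45/2)·(-0.086436 + 0.376742) = 0.555319
x=0.450000, y=0.555319:
  k1 = f(0.450000, 0.555319) = 0.338984
  k2 = f(0.900000, 0.707861) = 0.719616
  y ← 0.555319 + (0.45/2)·(0.338984 + 0.719616) = 0.793504
x=0.900000, y=0.793504:
  k1 = f(0.900000, 0.793504) = 0.673327
  k2 = f(1.350000, 1.096501) = 0.917167
  y ← 0.793504 + (0.45/2)·(0.673327 + 0.917167) = 1.151365
y(1.35) ≈ 1.1514

1.1514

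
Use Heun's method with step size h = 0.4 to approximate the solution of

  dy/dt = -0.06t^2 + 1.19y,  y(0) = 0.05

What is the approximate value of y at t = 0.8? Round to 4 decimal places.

0.1127

Heun: k1 = f(t_n, y_n); k2 = f(t_n + h, y_n + h·k1); y_{n+1} = y_n + (h/2)·(k1 + k2).
t=0.000000, y=0.050000:
  k1 = f(0.000000, 0.050000) = 0.059500
  k2 = f(0.400000, 0.073800) = 0.078222
  y ← 0.050000 + (0.4/2)·(0.059500 + 0.078222) = 0.077544
t=0.400000, y=0.077544:
  k1 = f(0.400000, 0.077544) = 0.082678
  k2 = f(0.800000, 0.110616) = 0.093232
  y ← 0.077544 + (0.4/2)·(0.082678 + 0.093232) = 0.112726
y(0.8) ≈ 0.1127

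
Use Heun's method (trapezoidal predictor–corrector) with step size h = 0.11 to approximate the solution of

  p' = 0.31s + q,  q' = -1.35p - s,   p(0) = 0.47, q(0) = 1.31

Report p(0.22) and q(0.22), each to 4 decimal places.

Heun on (p,q): k1 = f(s_n, state_n); k2 = f(s_n + h, state_n + h·k1); state_{n+1} = state_n + (h/2)·(k1 + k2).
0.000000: (0.470000, 1.310000)
  k1 = (1.310000, -0.634500)
  predictor → (0.614100, 1.240205)
  k2 = (1.274305, -0.939035)
  → (0.612137, 1.223456)
0.110000: (0.612137, 1.223456)
  k1 = (1.257556, -0.936385)
  predictor → (0.750468, 1.120453)
  k2 = (1.188653, -1.233132)
  → (0.746678, 1.104132)
(p(0.22), q(0.22)) ≈ (0.7467, 1.1041)

0.7467, 1.1041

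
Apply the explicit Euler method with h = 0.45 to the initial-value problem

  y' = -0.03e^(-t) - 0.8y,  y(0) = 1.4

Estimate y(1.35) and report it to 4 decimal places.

Euler: y_{n+1} = y_n + h·f(t_n, y_n).
t=0.000000, y=1.400000: f=-1.150000 → y ← 1.400000 + 0.45·(-1.150000) = 0.882500
t=0.450000, y=0.882500: f=-0.725129 → y ← 0.882500 + 0.45·(-0.725129) = 0.556192
t=0.900000, y=0.556192: f=-0.457151 → y ← 0.556192 + 0.45·(-0.457151) = 0.350474
y(1.35) ≈ 0.3505

0.3505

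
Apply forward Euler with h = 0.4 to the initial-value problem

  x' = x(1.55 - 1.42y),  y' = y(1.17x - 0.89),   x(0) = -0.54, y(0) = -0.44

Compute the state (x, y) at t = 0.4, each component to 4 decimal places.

Euler on (x,y): x_{n+1} = x_n + h·x', y_{n+1} = y_n + h·y'.
0.000000: (-0.540000, -0.440000); f=(-1.174392, 0.669592) → (-1.009757, -0.172163)
(x(0.4), y(0.4)) ≈ (-1.0098, -0.1722)

-1.0098, -0.1722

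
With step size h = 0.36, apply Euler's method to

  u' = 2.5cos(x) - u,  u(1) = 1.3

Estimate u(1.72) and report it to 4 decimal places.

1.0320

Euler: u_{n+1} = u_n + h·f(x_n, u_n).
x=1.000000, u=1.300000: f=0.050756 → u ← 1.300000 + 0.36·0.050756 = 1.318272
x=1.360000, u=1.318272: f=-0.795175 → u ← 1.318272 + 0.36·(-0.795175) = 1.032009
u(1.72) ≈ 1.0320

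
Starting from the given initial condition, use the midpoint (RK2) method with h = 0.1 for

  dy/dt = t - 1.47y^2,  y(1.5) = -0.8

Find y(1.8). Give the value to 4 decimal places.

-0.5130

Midpoint: k1 = f(t_n, y_n); k2 = f(t_n + h/2, y_n + (h/2)·k1); y_{n+1} = y_n + h·k2.
t=1.500000, y=-0.800000:
  k1 = f(1.500000, -0.800000) = 0.559200
  k2 = f(1.550000, -0.772040) = 0.673813
  y ← -0.800000 + 0.1·0.673813 = -0.732619
t=1.600000, y=-0.732619:
  k1 = f(1.600000, -0.732619) = 0.811007
  k2 = f(1.650000, -0.692068) = 0.945931
  y ← -0.732619 + 0.1·0.945931 = -0.638026
t=1.700000, y=-0.638026:
  k1 = f(1.700000, -0.638026) = 1.101597
  k2 = f(1.750000, -0.582946) = 1.250456
  y ← -0.638026 + 0.1·1.250456 = -0.512980
y(1.8) ≈ -0.5130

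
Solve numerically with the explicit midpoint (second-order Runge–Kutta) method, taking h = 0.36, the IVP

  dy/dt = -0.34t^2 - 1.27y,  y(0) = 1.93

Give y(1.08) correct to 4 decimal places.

Midpoint: k1 = f(t_n, y_n); k2 = f(t_n + h/2, y_n + (h/2)·k1); y_{n+1} = y_n + h·k2.
t=0.000000, y=1.930000:
  k1 = f(0.000000, 1.930000) = -2.451100
  k2 = f(0.180000, 1.488802) = -1.901795
  y ← 1.930000 + 0.36·(-1.901795) = 1.245354
t=0.360000, y=1.245354:
  k1 = f(0.360000, 1.245354) = -1.625664
  k2 = f(0.540000, 0.952735) = -1.309117
  y ← 1.245354 + 0.36·(-1.309117) = 0.774072
t=0.720000, y=0.774072:
  k1 = f(0.720000, 0.774072) = -1.159327
  k2 = f(0.900000, 0.565393) = -0.993449
  y ← 0.774072 + 0.36·(-0.993449) = 0.416430
y(1.08) ≈ 0.4164

0.4164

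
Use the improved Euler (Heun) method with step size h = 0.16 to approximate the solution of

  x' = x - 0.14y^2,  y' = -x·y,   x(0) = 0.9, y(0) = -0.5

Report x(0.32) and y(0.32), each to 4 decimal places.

1.2279, -0.3578

Heun on (x,y): k1 = f(t_n, state_n); k2 = f(t_n + h, state_n + h·k1); state_{n+1} = state_n + (h/2)·(k1 + k2).
0.000000: (0.900000, -0.500000)
  k1 = (0.865000, 0.450000)
  predictor → (1.038400, -0.428000)
  k2 = (1.012754, 0.444435)
  → (1.050220, -0.428445)
0.160000: (1.050220, -0.428445)
  k1 = (1.024521, 0.449962)
  predictor → (1.214144, -0.356451)
  k2 = (1.196356, 0.432783)
  → (1.227890, -0.357826)
(x(0.32), y(0.32)) ≈ (1.2279, -0.3578)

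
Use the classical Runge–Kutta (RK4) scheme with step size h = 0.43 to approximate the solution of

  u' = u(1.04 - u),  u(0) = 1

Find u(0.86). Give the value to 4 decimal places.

1.0233

RK4: k1 = f(s_n, u_n); k2 = f(s_n + h/2, u_n + (h/2)·k1); k3 = f(s_n + h/2, u_n + (h/2)·k2); k4 = f(s_n + h, u_n + h·k3); u_{n+1} = u_n + (h/6)·(k1 + 2k2 + 2k3 + k4).
s=0.000000, u=1.000000:
  k1 = f(0.000000, 1.000000) = 0.040000
  k2 = f(0.215000, 1.008600) = 0.031670
  k3 = f(0.215000, 1.006809) = 0.033417
  k4 = f(0.430000, 1.014369) = 0.025999
  u ← 1.000000 + (0.43/6)·(k1 + 2k2 + 2k3 + k4) = 1.014059
s=0.430000, u=1.014059:
  k1 = f(0.430000, 1.014059) = 0.026306
  k2 = f(0.645000, 1.019715) = 0.020685
  k3 = f(0.645000, 1.018506) = 0.021891
  k4 = f(0.860000, 1.023472) = 0.016916
  u ← 1.014059 + (0.43/6)·(k1 + 2k2 + 2k3 + k4) = 1.023259
u(0.86) ≈ 1.0233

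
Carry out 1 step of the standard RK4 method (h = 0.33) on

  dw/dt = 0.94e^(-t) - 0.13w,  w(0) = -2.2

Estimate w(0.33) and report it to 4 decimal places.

-1.8493

RK4: k1 = f(t_n, w_n); k2 = f(t_n + h/2, w_n + (h/2)·k1); k3 = f(t_n + h/2, w_n + (h/2)·k2); k4 = f(t_n + h, w_n + h·k3); w_{n+1} = w_n + (h/6)·(k1 + 2k2 + 2k3 + k4).
t=0.000000, w=-2.200000:
  k1 = f(0.000000, -2.200000) = 1.226000
  k2 = f(0.165000, -1.997710) = 1.056722
  k3 = f(0.165000, -2.025641) = 1.060353
  k4 = f(0.330000, -1.850083) = 0.916299
  w ← -2.200000 + (0.33/6)·(k1 + 2k2 + 2k3 + k4) = -1.849295
w(0.33) ≈ -1.8493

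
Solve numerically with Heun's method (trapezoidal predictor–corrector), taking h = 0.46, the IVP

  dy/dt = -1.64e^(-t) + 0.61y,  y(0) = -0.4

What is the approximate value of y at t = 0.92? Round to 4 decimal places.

Heun: k1 = f(t_n, y_n); k2 = f(t_n + h, y_n + h·k1); y_{n+1} = y_n + (h/2)·(k1 + k2).
t=0.000000, y=-0.400000:
  k1 = f(0.000000, -0.400000) = -1.884000
  k2 = f(0.460000, -1.266640) = -1.807956
  y ← -0.400000 + (0.46/2)·(-1.884000 + (-1.807956)) = -1.249150
t=0.460000, y=-1.249150:
  k1 = f(0.460000, -1.249150) = -1.797287
  k2 = f(0.920000, -2.075902) = -1.919871
  y ← -1.249150 + (0.46/2)·(-1.797287 + (-1.919871)) = -2.104096
y(0.92) ≈ -2.1041

-2.1041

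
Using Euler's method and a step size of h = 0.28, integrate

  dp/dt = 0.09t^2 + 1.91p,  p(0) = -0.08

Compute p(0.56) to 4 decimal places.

Euler: p_{n+1} = p_n + h·f(t_n, p_n).
t=0.000000, p=-0.080000: f=-0.152800 → p ← -0.080000 + 0.28·(-0.152800) = -0.122784
t=0.280000, p=-0.122784: f=-0.227461 → p ← -0.122784 + 0.28·(-0.227461) = -0.186473
p(0.56) ≈ -0.1865

-0.1865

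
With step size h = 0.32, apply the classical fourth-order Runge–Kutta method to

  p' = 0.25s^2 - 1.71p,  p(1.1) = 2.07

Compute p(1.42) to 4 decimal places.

1.2990

RK4: k1 = f(s_n, p_n); k2 = f(s_n + h/2, p_n + (h/2)·k1); k3 = f(s_n + h/2, p_n + (h/2)·k2); k4 = f(s_n + h, p_n + h·k3); p_{n+1} = p_n + (h/6)·(k1 + 2k2 + 2k3 + k4).
s=1.100000, p=2.070000:
  k1 = f(1.100000, 2.070000) = -3.237200
  k2 = f(1.260000, 1.552048) = -2.257102
  k3 = f(1.260000, 1.708864) = -2.525257
  k4 = f(1.420000, 1.261918) = -1.653779
  p ← 2.070000 + (0.32/6)·(k1 + 2k2 + 2k3 + k4) = 1.299029
p(1.42) ≈ 1.2990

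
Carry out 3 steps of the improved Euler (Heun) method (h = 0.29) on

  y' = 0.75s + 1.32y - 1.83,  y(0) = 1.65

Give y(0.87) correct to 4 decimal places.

2.6043

Heun: k1 = f(s_n, y_n); k2 = f(s_n + h, y_n + h·k1); y_{n+1} = y_n + (h/2)·(k1 + k2).
s=0.000000, y=1.650000:
  k1 = f(0.000000, 1.650000) = 0.348000
  k2 = f(0.290000, 1.750920) = 0.698714
  y ← 1.650000 + (0.29/2)·(0.348000 + 0.698714) = 1.801774
s=0.290000, y=1.801774:
  k1 = f(0.290000, 1.801774) = 0.765841
  k2 = f(0.580000, 2.023868) = 1.276505
  y ← 1.801774 + (0.29/2)·(0.765841 + 1.276505) = 2.097914
s=0.580000, y=2.097914:
  k1 = f(0.580000, 2.097914) = 1.374246
  k2 = f(0.870000, 2.496445) = 2.117808
  y ← 2.097914 + (0.29/2)·(1.374246 + 2.117808) = 2.604262
y(0.87) ≈ 2.6043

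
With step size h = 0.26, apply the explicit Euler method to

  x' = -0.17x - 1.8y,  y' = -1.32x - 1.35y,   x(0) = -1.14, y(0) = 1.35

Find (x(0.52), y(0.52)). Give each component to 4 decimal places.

-2.2385, 1.4133

Euler on (x,y): x_{n+1} = x_n + h·x', y_{n+1} = y_n + h·y'.
0.000000: (-1.140000, 1.350000); f=(-2.236200, -0.317700) → (-1.721412, 1.267398)
0.260000: (-1.721412, 1.267398); f=(-1.988676, 0.561277) → (-2.238468, 1.413330)
(x(0.52), y(0.52)) ≈ (-2.2385, 1.4133)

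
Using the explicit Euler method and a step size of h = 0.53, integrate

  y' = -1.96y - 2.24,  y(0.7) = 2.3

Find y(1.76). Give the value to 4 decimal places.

Euler: y_{n+1} = y_n + h·f(t_n, y_n).
t=0.700000, y=2.300000: f=-6.748000 → y ← 2.300000 + 0.53·(-6.748000) = -1.276440
t=1.230000, y=-1.276440: f=0.261822 → y ← -1.276440 + 0.53·0.261822 = -1.137674
y(1.76) ≈ -1.1377

-1.1377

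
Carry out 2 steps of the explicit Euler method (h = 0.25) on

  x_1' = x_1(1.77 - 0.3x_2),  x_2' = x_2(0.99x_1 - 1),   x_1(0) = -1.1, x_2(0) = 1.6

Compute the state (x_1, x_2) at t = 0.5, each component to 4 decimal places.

Euler on (x_1,x_2): x_1_{n+1} = x_1_n + h·x_1', x_2_{n+1} = x_2_n + h·x_2'.
0.000000: (-1.100000, 1.600000); f=(-1.419000, -3.342400) → (-1.454750, 0.764400)
0.250000: (-1.454750, 0.764400); f=(-2.241304, -1.865291) → (-2.015076, 0.298077)
(x_1(0.5), x_2(0.5)) ≈ (-2.0151, 0.2981)

-2.0151, 0.2981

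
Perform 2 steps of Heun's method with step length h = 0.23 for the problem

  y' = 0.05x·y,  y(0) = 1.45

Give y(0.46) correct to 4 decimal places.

1.4577

Heun: k1 = f(x_n, y_n); k2 = f(x_n + h, y_n + h·k1); y_{n+1} = y_n + (h/2)·(k1 + k2).
x=0.000000, y=1.450000:
  k1 = f(0.000000, 1.450000) = 0.000000
  k2 = f(0.230000, 1.450000) = 0.016675
  y ← 1.450000 + (0.23/2)·(0.000000 + 0.016675) = 1.451918
x=0.230000, y=1.451918:
  k1 = f(0.230000, 1.451918) = 0.016697
  k2 = f(0.460000, 1.455758) = 0.033482
  y ← 1.451918 + (0.23/2)·(0.016697 + 0.033482) = 1.457688
y(0.46) ≈ 1.4577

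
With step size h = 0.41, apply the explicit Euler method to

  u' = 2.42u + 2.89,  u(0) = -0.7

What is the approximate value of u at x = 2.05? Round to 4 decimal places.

14.3147

Euler: u_{n+1} = u_n + h·f(x_n, u_n).
x=0.000000, u=-0.700000: f=1.196000 → u ← -0.700000 + 0.41·1.196000 = -0.209640
x=0.410000, u=-0.209640: f=2.382671 → u ← -0.209640 + 0.41·2.382671 = 0.767255
x=0.820000, u=0.767255: f=4.746758 → u ← 0.767255 + 0.41·4.746758 = 2.713426
x=1.230000, u=2.713426: f=9.456490 → u ← 2.713426 + 0.41·9.456490 = 6.590587
x=1.640000, u=6.590587: f=18.839220 → u ← 6.590587 + 0.41·18.839220 = 14.314667
u(2.05) ≈ 14.3147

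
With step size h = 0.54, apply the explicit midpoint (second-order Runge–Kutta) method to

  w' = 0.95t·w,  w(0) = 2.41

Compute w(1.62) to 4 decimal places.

Midpoint: k1 = f(t_n, w_n); k2 = f(t_n + h/2, w_n + (h/2)·k1); w_{n+1} = w_n + h·k2.
t=0.000000, w=2.410000:
  k1 = f(0.000000, 2.410000) = 0.000000
  k2 = f(0.270000, 2.410000) = 0.618165
  w ← 2.410000 + 0.54·0.618165 = 2.743809
t=0.540000, w=2.743809:
  k1 = f(0.540000, 2.743809) = 1.407574
  k2 = f(0.810000, 3.123854) = 2.403806
  w ← 2.743809 + 0.54·2.403806 = 4.041864
t=1.080000, w=4.041864:
  k1 = f(1.080000, 4.041864) = 4.146953
  k2 = f(1.350000, 5.161541) = 6.619677
  w ← 4.041864 + 0.54·6.619677 = 7.616490
w(1.62) ≈ 7.6165

7.6165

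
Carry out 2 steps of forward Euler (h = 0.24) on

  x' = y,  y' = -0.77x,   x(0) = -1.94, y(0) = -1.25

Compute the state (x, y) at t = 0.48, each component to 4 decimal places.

Euler on (x,y): x_{n+1} = x_n + h·x', y_{n+1} = y_n + h·y'.
0.000000: (-1.940000, -1.250000); f=(-1.250000, 1.493800) → (-2.240000, -0.891488)
0.240000: (-2.240000, -0.891488); f=(-0.891488, 1.724800) → (-2.453957, -0.477536)
(x(0.48), y(0.48)) ≈ (-2.4540, -0.4775)

-2.4540, -0.4775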